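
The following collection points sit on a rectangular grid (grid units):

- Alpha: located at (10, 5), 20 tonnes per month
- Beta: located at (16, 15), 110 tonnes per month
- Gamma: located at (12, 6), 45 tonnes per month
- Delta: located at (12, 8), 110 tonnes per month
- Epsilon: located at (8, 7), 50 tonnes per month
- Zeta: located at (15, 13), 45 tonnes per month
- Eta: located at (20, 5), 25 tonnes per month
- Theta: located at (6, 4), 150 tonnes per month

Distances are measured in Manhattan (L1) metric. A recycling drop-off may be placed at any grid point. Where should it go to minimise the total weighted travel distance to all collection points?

Manhattan distance separates: Σwᵢ(|x−xᵢ|+|y−yᵢ|) = Σwᵢ|x−xᵢ| + Σwᵢ|y−yᵢ|, so x and y are optimised independently as 1-D weighted medians.
Total weight W = 555; half = 277.5.
x-coordinate, sorted with cumulative weight:
  x=6 (Theta, w=150) cum 150
  x=8 (Epsilon, w=50) cum 200
  x=10 (Alpha, w=20) cum 220
  x=12 (Gamma, w=45) cum 265
  x=12 (Delta, w=110) cum 375  ← median
  x=15 (Zeta, w=45) cum 420
  x=16 (Beta, w=110) cum 530
  x=20 (Eta, w=25) cum 555
⇒ x* = 12
y-coordinate, sorted with cumulative weight:
  y=4 (Theta, w=150) cum 150
  y=5 (Alpha, w=20) cum 170
  y=5 (Eta, w=25) cum 195
  y=6 (Gamma, w=45) cum 240
  y=7 (Epsilon, w=50) cum 290  ← median
  y=8 (Delta, w=110) cum 400
  y=13 (Zeta, w=45) cum 445
  y=15 (Beta, w=110) cum 555
⇒ y* = 7

(12, 7)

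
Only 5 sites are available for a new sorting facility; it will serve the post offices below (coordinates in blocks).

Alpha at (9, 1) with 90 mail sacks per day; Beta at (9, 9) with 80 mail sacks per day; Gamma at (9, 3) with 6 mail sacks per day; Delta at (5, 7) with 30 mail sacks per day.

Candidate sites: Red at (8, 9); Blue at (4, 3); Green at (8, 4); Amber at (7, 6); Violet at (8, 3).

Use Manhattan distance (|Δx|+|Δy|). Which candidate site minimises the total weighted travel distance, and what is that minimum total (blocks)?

Green, total 1032 blocks

Total weighted distance at each candidate:
  Red (8, 9): total = 1082
  Blue (4, 3): total = 1690
  Green (8, 4): total = 1032
  Amber (7, 6): total = 1150
  Violet (8, 3): total = 1046
Minimum is at Green with total 1032 blocks.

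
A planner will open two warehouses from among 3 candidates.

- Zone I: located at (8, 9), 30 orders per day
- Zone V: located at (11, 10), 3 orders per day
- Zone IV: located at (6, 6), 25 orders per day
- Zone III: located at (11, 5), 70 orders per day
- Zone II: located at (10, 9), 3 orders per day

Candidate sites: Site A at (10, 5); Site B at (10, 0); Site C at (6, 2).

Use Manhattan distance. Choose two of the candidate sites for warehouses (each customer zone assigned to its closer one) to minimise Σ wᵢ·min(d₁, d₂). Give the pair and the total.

{Site A, Site C}, total 380

Evaluate every pair (each demand assigned to the nearer of the two):
  {Site A, Site C}: total = 380
  {Site A, Site B}: total = 405
  {Site B, Site C}: total = 850
Best pair: {Site A, Site C} with total 380.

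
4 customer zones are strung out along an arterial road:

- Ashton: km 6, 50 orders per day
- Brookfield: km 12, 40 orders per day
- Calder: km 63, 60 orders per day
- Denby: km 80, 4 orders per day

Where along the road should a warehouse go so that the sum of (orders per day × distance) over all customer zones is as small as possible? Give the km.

For a sum of weighted absolute distances on a line, the optimum is the weighted median (not the mean). Total weight W = 154; half-weight = 77.
Sort by position and accumulate weight:
  km 6 (Ashton, w=50) → cum 50
  km 12 (Brookfield, w=40) → cum 90  ≥ 77 → median here
  km 63 (Calder, w=60) → cum 150
  km 80 (Denby, w=4) → cum 154
Optimal location: km 12.

x = 12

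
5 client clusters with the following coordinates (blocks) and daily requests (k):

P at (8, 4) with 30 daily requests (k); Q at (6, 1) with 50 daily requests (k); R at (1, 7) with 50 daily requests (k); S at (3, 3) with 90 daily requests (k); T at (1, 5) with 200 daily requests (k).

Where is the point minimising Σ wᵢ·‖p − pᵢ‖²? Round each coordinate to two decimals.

The minimiser of Σwᵢ‖p−pᵢ‖² is the weighted centroid p* = (Σwᵢpᵢ)/(Σwᵢ).
Σwᵢ = 420.
Σwᵢxᵢ = 30·8 + 50·6 + 50·1 + 90·3 + 200·1 = 1060.
Σwᵢyᵢ = 30·4 + 50·1 + 50·7 + 90·3 + 200·5 = 1790.
x* = 1060/420 = 2.52, y* = 1790/420 = 4.26.

(2.52, 4.26)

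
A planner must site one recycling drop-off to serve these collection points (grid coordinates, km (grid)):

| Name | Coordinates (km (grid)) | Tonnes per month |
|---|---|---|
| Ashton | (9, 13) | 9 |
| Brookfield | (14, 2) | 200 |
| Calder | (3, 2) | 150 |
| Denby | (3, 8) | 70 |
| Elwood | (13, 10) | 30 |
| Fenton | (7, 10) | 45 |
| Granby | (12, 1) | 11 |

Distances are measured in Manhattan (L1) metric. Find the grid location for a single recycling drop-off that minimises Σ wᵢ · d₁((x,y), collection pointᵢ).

Manhattan distance separates: Σwᵢ(|x−xᵢ|+|y−yᵢ|) = Σwᵢ|x−xᵢ| + Σwᵢ|y−yᵢ|, so x and y are optimised independently as 1-D weighted medians.
Total weight W = 515; half = 257.5.
x-coordinate, sorted with cumulative weight:
  x=3 (Calder, w=150) cum 150
  x=3 (Denby, w=70) cum 220
  x=7 (Fenton, w=45) cum 265  ← median
  x=9 (Ashton, w=9) cum 274
  x=12 (Granby, w=11) cum 285
  x=13 (Elwood, w=30) cum 315
  x=14 (Brookfield, w=200) cum 515
⇒ x* = 7
y-coordinate, sorted with cumulative weight:
  y=1 (Granby, w=11) cum 11
  y=2 (Brookfield, w=200) cum 211
  y=2 (Calder, w=150) cum 361  ← median
  y=8 (Denby, w=70) cum 431
  y=10 (Elwood, w=30) cum 461
  y=10 (Fenton, w=45) cum 506
  y=13 (Ashton, w=9) cum 515
⇒ y* = 2

(7, 2)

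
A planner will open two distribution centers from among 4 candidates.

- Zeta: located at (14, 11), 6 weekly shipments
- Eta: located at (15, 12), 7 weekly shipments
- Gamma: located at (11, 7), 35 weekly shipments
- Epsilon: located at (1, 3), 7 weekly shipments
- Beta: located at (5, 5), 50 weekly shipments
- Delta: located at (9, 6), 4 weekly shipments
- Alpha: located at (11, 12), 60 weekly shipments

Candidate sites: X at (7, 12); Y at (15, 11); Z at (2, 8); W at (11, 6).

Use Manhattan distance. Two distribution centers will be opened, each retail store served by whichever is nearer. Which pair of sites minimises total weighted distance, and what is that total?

Evaluate every pair (each demand assigned to the nearer of the two):
  {Y, W}: total = 797
  {X, W}: total = 828
  {Z, W}: total = 863
  {Y, Z}: total = 971
  {X, Z}: total = 1033
  {X, Y}: total = 1120
Best pair: {Y, W} with total 797.

{Y, W}, total 797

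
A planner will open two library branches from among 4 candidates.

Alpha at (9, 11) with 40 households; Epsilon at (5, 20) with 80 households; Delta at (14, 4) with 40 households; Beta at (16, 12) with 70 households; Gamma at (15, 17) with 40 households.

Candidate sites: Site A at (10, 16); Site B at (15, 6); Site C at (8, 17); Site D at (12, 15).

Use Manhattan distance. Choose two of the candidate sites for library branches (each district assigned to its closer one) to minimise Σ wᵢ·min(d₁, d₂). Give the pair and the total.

Evaluate every pair (each demand assigned to the nearer of the two):
  {Site B, Site C}: total = 1650
  {Site A, Site B}: total = 1810
  {Site C, Site D}: total = 1970
  {Site B, Site D}: total = 2050
  {Site A, Site D}: total = 2170
  {Site A, Site C}: total = 2300
Best pair: {Site B, Site C} with total 1650.

{Site B, Site C}, total 1650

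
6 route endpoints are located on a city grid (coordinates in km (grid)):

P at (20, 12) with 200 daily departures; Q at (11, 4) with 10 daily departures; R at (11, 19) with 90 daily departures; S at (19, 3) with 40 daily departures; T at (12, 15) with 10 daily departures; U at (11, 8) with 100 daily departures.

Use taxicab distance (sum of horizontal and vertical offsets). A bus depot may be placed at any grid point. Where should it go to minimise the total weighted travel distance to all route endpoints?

(19, 12)

Manhattan distance separates: Σwᵢ(|x−xᵢ|+|y−yᵢ|) = Σwᵢ|x−xᵢ| + Σwᵢ|y−yᵢ|, so x and y are optimised independently as 1-D weighted medians.
Total weight W = 450; half = 225.
x-coordinate, sorted with cumulative weight:
  x=11 (Q, w=10) cum 10
  x=11 (R, w=90) cum 100
  x=11 (U, w=100) cum 200
  x=12 (T, w=10) cum 210
  x=19 (S, w=40) cum 250  ← median
  x=20 (P, w=200) cum 450
⇒ x* = 19
y-coordinate, sorted with cumulative weight:
  y=3 (S, w=40) cum 40
  y=4 (Q, w=10) cum 50
  y=8 (U, w=100) cum 150
  y=12 (P, w=200) cum 350  ← median
  y=15 (T, w=10) cum 360
  y=19 (R, w=90) cum 450
⇒ y* = 12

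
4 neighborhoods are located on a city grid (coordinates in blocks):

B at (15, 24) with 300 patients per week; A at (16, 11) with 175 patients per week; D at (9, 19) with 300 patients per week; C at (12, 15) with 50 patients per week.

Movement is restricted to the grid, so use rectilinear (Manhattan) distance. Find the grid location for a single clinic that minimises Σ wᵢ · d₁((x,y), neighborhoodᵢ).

(15, 19)

Manhattan distance separates: Σwᵢ(|x−xᵢ|+|y−yᵢ|) = Σwᵢ|x−xᵢ| + Σwᵢ|y−yᵢ|, so x and y are optimised independently as 1-D weighted medians.
Total weight W = 825; half = 412.5.
x-coordinate, sorted with cumulative weight:
  x=9 (D, w=300) cum 300
  x=12 (C, w=50) cum 350
  x=15 (B, w=300) cum 650  ← median
  x=16 (A, w=175) cum 825
⇒ x* = 15
y-coordinate, sorted with cumulative weight:
  y=11 (A, w=175) cum 175
  y=15 (C, w=50) cum 225
  y=19 (D, w=300) cum 525  ← median
  y=24 (B, w=300) cum 825
⇒ y* = 19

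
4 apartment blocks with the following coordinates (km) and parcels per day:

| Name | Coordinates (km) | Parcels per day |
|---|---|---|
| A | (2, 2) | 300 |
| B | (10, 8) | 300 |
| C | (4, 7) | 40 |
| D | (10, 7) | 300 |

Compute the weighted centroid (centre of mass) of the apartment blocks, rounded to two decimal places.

The minimiser of Σwᵢ‖p−pᵢ‖² is the weighted centroid p* = (Σwᵢpᵢ)/(Σwᵢ).
Σwᵢ = 940.
Σwᵢxᵢ = 300·2 + 300·10 + 40·4 + 300·10 = 6760.
Σwᵢyᵢ = 300·2 + 300·8 + 40·7 + 300·7 = 5380.
x* = 6760/940 = 7.19, y* = 5380/940 = 5.72.

(7.19, 5.72)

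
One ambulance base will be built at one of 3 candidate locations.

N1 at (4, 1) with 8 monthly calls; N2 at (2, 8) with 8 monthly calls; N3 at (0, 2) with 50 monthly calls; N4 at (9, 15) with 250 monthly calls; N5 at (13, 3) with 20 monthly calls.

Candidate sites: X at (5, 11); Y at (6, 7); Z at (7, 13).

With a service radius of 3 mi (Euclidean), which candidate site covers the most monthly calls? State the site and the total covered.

Coverage radius r = 3 mi; a point is covered iff (Δx)²+(Δy)² ≤ 3² = 9.
  X (5, 11): covers {none} → 0
  Y (6, 7): covers {none} → 0
  Z (7, 13): covers {N4} → 250
Maximum coverage at Z: 250 monthly calls.

Z, covering 250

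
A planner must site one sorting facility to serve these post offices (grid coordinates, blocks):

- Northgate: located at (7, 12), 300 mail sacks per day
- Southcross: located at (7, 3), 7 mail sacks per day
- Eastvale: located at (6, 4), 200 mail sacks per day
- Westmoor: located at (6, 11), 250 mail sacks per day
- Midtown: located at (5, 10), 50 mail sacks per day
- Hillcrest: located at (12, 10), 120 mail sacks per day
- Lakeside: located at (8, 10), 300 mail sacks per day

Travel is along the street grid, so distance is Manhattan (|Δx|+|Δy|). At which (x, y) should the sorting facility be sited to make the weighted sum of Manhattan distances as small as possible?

Manhattan distance separates: Σwᵢ(|x−xᵢ|+|y−yᵢ|) = Σwᵢ|x−xᵢ| + Σwᵢ|y−yᵢ|, so x and y are optimised independently as 1-D weighted medians.
Total weight W = 1227; half = 613.5.
x-coordinate, sorted with cumulative weight:
  x=5 (Midtown, w=50) cum 50
  x=6 (Eastvale, w=200) cum 250
  x=6 (Westmoor, w=250) cum 500
  x=7 (Northgate, w=300) cum 800  ← median
  x=7 (Southcross, w=7) cum 807
  x=8 (Lakeside, w=300) cum 1107
  x=12 (Hillcrest, w=120) cum 1227
⇒ x* = 7
y-coordinate, sorted with cumulative weight:
  y=3 (Southcross, w=7) cum 7
  y=4 (Eastvale, w=200) cum 207
  y=10 (Midtown, w=50) cum 257
  y=10 (Hillcrest, w=120) cum 377
  y=10 (Lakeside, w=300) cum 677  ← median
  y=11 (Westmoor, w=250) cum 927
  y=12 (Northgate, w=300) cum 1227
⇒ y* = 10

(7, 10)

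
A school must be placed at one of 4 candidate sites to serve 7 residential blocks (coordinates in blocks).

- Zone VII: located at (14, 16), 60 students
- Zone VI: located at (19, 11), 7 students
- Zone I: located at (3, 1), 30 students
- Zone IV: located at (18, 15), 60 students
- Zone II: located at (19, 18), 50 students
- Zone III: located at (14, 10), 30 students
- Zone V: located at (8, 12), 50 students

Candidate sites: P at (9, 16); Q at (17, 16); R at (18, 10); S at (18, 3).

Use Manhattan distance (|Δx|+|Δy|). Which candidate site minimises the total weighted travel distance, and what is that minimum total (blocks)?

Total weighted distance at each candidate:
  P (9, 16): total = 2815
  Q (17, 16): total = 2339
  R (18, 10): total = 2804
  S (18, 3): total = 4393
Minimum is at Q with total 2339 blocks.

Q, total 2339 blocks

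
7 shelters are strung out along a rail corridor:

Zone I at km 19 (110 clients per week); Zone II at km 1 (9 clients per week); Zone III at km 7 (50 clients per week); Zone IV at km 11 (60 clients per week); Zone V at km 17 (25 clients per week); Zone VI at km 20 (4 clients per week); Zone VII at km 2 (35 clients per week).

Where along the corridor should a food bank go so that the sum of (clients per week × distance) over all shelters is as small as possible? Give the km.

x = 11

For a sum of weighted absolute distances on a line, the optimum is the weighted median (not the mean). Total weight W = 293; half-weight = 146.5.
Sort by position and accumulate weight:
  km 1 (Zone II, w=9) → cum 9
  km 2 (Zone VII, w=35) → cum 44
  km 7 (Zone III, w=50) → cum 94
  km 11 (Zone IV, w=60) → cum 154  ≥ 146.5 → median here
  km 17 (Zone V, w=25) → cum 179
  km 19 (Zone I, w=110) → cum 289
  km 20 (Zone VI, w=4) → cum 293
Optimal location: km 11.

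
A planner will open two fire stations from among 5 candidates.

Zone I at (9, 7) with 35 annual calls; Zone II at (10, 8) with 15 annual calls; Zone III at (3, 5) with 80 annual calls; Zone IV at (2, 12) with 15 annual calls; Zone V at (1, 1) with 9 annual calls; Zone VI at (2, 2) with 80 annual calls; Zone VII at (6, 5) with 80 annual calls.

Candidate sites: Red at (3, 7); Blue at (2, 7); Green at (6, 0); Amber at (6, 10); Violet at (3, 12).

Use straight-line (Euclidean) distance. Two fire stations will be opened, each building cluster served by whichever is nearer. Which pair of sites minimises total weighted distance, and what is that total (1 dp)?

Evaluate every pair (each demand assigned to the nearer of the two):
  {Red, Amber}: total = 1195.9
  {Red, Violet}: total = 1244.4
  {Red, Green}: total = 1244.7
  {Blue, Amber}: total = 1274.1
  {Red, Blue}: total = 1294.3
  {Blue, Violet}: total = 1372.3
  {Blue, Green}: total = 1381.3
  {Green, Amber}: total = 1552.8
  {Green, Violet}: total = 1672.6
  {Amber, Violet}: total = 1905.3
Best pair: {Red, Amber} with total 1195.9.

{Red, Amber}, total 1195.9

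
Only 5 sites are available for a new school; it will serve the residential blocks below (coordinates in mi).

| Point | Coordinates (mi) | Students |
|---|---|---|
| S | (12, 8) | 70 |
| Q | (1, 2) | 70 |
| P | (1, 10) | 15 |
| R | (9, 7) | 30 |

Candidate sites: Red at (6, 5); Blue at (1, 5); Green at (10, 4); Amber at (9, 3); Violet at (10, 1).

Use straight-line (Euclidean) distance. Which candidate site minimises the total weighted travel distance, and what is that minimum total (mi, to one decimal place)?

Total weighted distance at each candidate:
  Red (6, 5): total = 1092.0
  Blue (1, 5): total = 1330.5
  Green (10, 4): total = 1215.5
  Amber (9, 3): total = 1252.0
  Violet (10, 1): total = 1516.9
Minimum is at Red with total 1092.0 mi.

Red, total 1092.0 mi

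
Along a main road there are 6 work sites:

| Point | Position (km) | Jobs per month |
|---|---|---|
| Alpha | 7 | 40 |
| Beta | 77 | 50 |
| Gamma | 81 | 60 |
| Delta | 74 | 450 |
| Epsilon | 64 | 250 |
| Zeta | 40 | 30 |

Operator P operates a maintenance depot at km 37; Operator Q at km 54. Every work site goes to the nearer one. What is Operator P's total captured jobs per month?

The indifferent point is the midpoint (37+54)/2 = 45.5; work sites left of it (closer to Operator P at 37) go to Operator P, those right go to Operator Q.
  Alpha at 7 (w=40) → Operator P
  Zeta at 40 (w=30) → Operator P
  Epsilon at 64 (w=250) → Operator Q
  Delta at 74 (w=450) → Operator Q
  Beta at 77 (w=50) → Operator Q
  Gamma at 81 (w=60) → Operator Q
Operator P captures 70; Operator Q captures 810.

70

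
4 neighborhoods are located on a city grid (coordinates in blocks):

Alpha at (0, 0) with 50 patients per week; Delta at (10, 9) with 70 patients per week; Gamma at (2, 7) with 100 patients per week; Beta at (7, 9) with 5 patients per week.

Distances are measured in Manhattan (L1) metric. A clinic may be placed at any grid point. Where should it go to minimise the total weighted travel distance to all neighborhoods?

Manhattan distance separates: Σwᵢ(|x−xᵢ|+|y−yᵢ|) = Σwᵢ|x−xᵢ| + Σwᵢ|y−yᵢ|, so x and y are optimised independently as 1-D weighted medians.
Total weight W = 225; half = 112.5.
x-coordinate, sorted with cumulative weight:
  x=0 (Alpha, w=50) cum 50
  x=2 (Gamma, w=100) cum 150  ← median
  x=7 (Beta, w=5) cum 155
  x=10 (Delta, w=70) cum 225
⇒ x* = 2
y-coordinate, sorted with cumulative weight:
  y=0 (Alpha, w=50) cum 50
  y=7 (Gamma, w=100) cum 150  ← median
  y=9 (Delta, w=70) cum 220
  y=9 (Beta, w=5) cum 225
⇒ y* = 7

(2, 7)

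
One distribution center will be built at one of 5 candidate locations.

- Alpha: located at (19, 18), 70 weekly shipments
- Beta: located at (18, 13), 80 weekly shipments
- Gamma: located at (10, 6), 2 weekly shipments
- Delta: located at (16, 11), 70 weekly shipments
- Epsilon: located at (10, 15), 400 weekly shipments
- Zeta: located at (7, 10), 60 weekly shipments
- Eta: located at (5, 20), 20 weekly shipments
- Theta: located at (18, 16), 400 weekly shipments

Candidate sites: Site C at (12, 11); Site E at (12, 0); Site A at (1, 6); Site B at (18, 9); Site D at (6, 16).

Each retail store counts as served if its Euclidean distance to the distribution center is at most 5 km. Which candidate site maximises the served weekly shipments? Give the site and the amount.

Coverage radius r = 5 km; a point is covered iff (Δx)²+(Δy)² ≤ 5² = 25.
  Site C (12, 11): covers {Delta, Epsilon} → 470
  Site E (12, 0): covers {none} → 0
  Site A (1, 6): covers {none} → 0
  Site B (18, 9): covers {Beta, Delta} → 150
  Site D (6, 16): covers {Epsilon, Eta} → 420
Maximum coverage at Site C: 470 weekly shipments.

Site C, covering 470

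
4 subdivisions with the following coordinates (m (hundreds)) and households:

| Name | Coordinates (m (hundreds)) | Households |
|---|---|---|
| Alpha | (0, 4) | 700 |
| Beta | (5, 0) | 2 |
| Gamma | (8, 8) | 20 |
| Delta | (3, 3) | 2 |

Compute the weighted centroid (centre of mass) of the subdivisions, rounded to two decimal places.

(0.24, 4.10)

The minimiser of Σwᵢ‖p−pᵢ‖² is the weighted centroid p* = (Σwᵢpᵢ)/(Σwᵢ).
Σwᵢ = 724.
Σwᵢxᵢ = 700·0 + 2·5 + 20·8 + 2·3 = 176.
Σwᵢyᵢ = 700·4 + 2·0 + 20·8 + 2·3 = 2966.
x* = 176/724 = 0.24, y* = 2966/724 = 4.10.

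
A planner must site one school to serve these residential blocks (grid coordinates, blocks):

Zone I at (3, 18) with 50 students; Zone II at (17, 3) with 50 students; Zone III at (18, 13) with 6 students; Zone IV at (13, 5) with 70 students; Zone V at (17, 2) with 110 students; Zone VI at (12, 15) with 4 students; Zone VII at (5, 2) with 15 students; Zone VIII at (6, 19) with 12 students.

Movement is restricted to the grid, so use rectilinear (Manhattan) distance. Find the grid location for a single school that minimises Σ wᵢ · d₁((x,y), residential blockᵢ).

Manhattan distance separates: Σwᵢ(|x−xᵢ|+|y−yᵢ|) = Σwᵢ|x−xᵢ| + Σwᵢ|y−yᵢ|, so x and y are optimised independently as 1-D weighted medians.
Total weight W = 317; half = 158.5.
x-coordinate, sorted with cumulative weight:
  x=3 (Zone I, w=50) cum 50
  x=5 (Zone VII, w=15) cum 65
  x=6 (Zone VIII, w=12) cum 77
  x=12 (Zone VI, w=4) cum 81
  x=13 (Zone IV, w=70) cum 151
  x=17 (Zone II, w=50) cum 201  ← median
  x=17 (Zone V, w=110) cum 311
  x=18 (Zone III, w=6) cum 317
⇒ x* = 17
y-coordinate, sorted with cumulative weight:
  y=2 (Zone V, w=110) cum 110
  y=2 (Zone VII, w=15) cum 125
  y=3 (Zone II, w=50) cum 175  ← median
  y=5 (Zone IV, w=70) cum 245
  y=13 (Zone III, w=6) cum 251
  y=15 (Zone VI, w=4) cum 255
  y=18 (Zone I, w=50) cum 305
  y=19 (Zone VIII, w=12) cum 317
⇒ y* = 3

(17, 3)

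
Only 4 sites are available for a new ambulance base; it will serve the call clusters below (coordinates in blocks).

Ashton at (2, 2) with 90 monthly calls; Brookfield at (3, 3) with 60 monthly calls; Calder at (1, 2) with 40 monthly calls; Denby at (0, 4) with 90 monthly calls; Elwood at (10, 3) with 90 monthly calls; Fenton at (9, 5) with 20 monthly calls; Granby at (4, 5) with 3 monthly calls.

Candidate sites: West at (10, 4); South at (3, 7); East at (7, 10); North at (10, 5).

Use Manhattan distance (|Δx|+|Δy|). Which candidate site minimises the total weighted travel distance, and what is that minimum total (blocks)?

Total weighted distance at each candidate:
  West (10, 4): total = 2871
  South (3, 7): total = 2759
  East (7, 10): total = 4624
  North (10, 5): total = 3218
Minimum is at South with total 2759 blocks.

South, total 2759 blocks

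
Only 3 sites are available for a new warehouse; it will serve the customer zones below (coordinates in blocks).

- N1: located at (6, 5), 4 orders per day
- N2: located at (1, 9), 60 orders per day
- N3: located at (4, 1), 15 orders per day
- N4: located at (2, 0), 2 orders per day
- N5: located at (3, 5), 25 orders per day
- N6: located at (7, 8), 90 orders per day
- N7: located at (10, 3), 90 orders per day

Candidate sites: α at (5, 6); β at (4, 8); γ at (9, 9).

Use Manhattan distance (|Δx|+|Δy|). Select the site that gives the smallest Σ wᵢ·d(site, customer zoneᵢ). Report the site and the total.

α, total 1691 blocks

Total weighted distance at each candidate:
  α (5, 6): total = 1691
  β (4, 8): total = 1745
  γ (9, 9): total = 1885
Minimum is at α with total 1691 blocks.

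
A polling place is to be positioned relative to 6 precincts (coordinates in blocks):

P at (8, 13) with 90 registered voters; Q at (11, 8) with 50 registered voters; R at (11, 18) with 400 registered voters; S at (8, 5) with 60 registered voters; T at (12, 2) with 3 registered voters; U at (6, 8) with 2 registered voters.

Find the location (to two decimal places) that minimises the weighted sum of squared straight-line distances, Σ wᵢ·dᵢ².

The minimiser of Σwᵢ‖p−pᵢ‖² is the weighted centroid p* = (Σwᵢpᵢ)/(Σwᵢ).
Σwᵢ = 605.
Σwᵢxᵢ = 90·8 + 50·11 + 400·11 + 60·8 + 3·12 + 2·6 = 6198.
Σwᵢyᵢ = 90·13 + 50·8 + 400·18 + 60·5 + 3·2 + 2·8 = 9092.
x* = 6198/605 = 10.24, y* = 9092/605 = 15.03.

(10.24, 15.03)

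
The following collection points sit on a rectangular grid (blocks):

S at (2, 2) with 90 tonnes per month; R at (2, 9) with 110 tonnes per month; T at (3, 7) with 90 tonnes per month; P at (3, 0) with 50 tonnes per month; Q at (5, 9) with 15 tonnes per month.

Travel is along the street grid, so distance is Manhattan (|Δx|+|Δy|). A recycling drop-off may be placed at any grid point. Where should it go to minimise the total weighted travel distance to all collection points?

Manhattan distance separates: Σwᵢ(|x−xᵢ|+|y−yᵢ|) = Σwᵢ|x−xᵢ| + Σwᵢ|y−yᵢ|, so x and y are optimised independently as 1-D weighted medians.
Total weight W = 355; half = 177.5.
x-coordinate, sorted with cumulative weight:
  x=2 (S, w=90) cum 90
  x=2 (R, w=110) cum 200  ← median
  x=3 (T, w=90) cum 290
  x=3 (P, w=50) cum 340
  x=5 (Q, w=15) cum 355
⇒ x* = 2
y-coordinate, sorted with cumulative weight:
  y=0 (P, w=50) cum 50
  y=2 (S, w=90) cum 140
  y=7 (T, w=90) cum 230  ← median
  y=9 (R, w=110) cum 340
  y=9 (Q, w=15) cum 355
⇒ y* = 7

(2, 7)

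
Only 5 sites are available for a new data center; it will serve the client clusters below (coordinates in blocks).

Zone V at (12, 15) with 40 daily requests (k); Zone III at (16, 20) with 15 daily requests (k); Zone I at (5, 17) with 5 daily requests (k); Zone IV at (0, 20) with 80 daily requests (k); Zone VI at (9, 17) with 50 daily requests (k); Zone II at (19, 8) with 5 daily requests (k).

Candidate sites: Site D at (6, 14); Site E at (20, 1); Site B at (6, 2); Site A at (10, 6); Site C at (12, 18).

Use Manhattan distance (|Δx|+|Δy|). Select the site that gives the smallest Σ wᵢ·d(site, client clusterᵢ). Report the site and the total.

Site C, total 1655 blocks

Total weighted distance at each candidate:
  Site D (6, 14): total = 1895
  Site E (20, 1): total = 5890
  Site B (6, 2): total = 4175
  Site A (10, 6): total = 3395
  Site C (12, 18): total = 1655
Minimum is at Site C with total 1655 blocks.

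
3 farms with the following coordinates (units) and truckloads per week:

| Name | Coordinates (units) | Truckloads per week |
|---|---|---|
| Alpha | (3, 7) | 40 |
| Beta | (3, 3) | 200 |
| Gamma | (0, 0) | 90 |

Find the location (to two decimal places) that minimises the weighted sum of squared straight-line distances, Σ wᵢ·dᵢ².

The minimiser of Σwᵢ‖p−pᵢ‖² is the weighted centroid p* = (Σwᵢpᵢ)/(Σwᵢ).
Σwᵢ = 330.
Σwᵢxᵢ = 40·3 + 200·3 + 90·0 = 720.
Σwᵢyᵢ = 40·7 + 200·3 + 90·0 = 880.
x* = 720/330 = 2.18, y* = 880/330 = 2.67.

(2.18, 2.67)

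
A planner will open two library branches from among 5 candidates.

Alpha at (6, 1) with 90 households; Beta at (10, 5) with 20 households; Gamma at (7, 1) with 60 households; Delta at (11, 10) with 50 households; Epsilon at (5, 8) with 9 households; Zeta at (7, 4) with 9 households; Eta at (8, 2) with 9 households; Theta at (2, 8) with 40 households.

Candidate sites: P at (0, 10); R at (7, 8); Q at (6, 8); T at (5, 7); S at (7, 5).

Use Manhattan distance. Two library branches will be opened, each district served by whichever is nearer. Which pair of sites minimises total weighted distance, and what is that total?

Evaluate every pair (each demand assigned to the nearer of the two):
  {R, S}: total = 1313
  {Q, S}: total = 1314
  {T, S}: total = 1414
  {P, S}: total = 1450
  {R, Q}: total = 1738
  {R, T}: total = 1738
  {P, R}: total = 1837
  {P, Q}: total = 1886
  {Q, T}: total = 1886
  {P, T}: total = 1986
Best pair: {R, S} with total 1313.

{R, S}, total 1313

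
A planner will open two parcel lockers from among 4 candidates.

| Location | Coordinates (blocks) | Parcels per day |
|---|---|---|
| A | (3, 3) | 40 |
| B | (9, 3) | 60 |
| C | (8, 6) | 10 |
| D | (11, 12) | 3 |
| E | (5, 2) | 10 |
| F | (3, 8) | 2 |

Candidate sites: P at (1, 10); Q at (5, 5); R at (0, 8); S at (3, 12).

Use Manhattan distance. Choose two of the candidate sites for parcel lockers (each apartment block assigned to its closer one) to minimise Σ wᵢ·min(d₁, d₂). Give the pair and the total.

Evaluate every pair (each demand assigned to the nearer of the two):
  {Q, S}: total = 622
  {P, Q}: total = 634
  {Q, R}: total = 635
  {R, S}: total = 1400
  {P, R}: total = 1412
  {P, S}: total = 1522
Best pair: {Q, S} with total 622.

{Q, S}, total 622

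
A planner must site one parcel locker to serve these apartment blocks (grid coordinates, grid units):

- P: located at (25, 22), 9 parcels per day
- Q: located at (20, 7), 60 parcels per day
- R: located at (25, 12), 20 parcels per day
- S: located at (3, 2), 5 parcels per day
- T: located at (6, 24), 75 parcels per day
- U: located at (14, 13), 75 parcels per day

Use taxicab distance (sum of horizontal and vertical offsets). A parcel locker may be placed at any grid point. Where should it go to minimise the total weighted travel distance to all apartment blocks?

Manhattan distance separates: Σwᵢ(|x−xᵢ|+|y−yᵢ|) = Σwᵢ|x−xᵢ| + Σwᵢ|y−yᵢ|, so x and y are optimised independently as 1-D weighted medians.
Total weight W = 244; half = 122.
x-coordinate, sorted with cumulative weight:
  x=3 (S, w=5) cum 5
  x=6 (T, w=75) cum 80
  x=14 (U, w=75) cum 155  ← median
  x=20 (Q, w=60) cum 215
  x=25 (P, w=9) cum 224
  x=25 (R, w=20) cum 244
⇒ x* = 14
y-coordinate, sorted with cumulative weight:
  y=2 (S, w=5) cum 5
  y=7 (Q, w=60) cum 65
  y=12 (R, w=20) cum 85
  y=13 (U, w=75) cum 160  ← median
  y=22 (P, w=9) cum 169
  y=24 (T, w=75) cum 244
⇒ y* = 13

(14, 13)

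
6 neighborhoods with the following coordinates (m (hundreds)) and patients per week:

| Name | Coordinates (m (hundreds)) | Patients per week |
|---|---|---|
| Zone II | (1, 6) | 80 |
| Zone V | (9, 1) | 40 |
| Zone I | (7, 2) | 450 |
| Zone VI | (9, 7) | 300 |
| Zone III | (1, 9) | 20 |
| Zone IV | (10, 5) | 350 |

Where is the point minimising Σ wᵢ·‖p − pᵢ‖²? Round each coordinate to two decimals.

The minimiser of Σwᵢ‖p−pᵢ‖² is the weighted centroid p* = (Σwᵢpᵢ)/(Σwᵢ).
Σwᵢ = 1240.
Σwᵢxᵢ = 80·1 + 40·9 + 450·7 + 300·9 + 20·1 + 350·10 = 9810.
Σwᵢyᵢ = 80·6 + 40·1 + 450·2 + 300·7 + 20·9 + 350·5 = 5450.
x* = 9810/1240 = 7.91, y* = 5450/1240 = 4.40.

(7.91, 4.40)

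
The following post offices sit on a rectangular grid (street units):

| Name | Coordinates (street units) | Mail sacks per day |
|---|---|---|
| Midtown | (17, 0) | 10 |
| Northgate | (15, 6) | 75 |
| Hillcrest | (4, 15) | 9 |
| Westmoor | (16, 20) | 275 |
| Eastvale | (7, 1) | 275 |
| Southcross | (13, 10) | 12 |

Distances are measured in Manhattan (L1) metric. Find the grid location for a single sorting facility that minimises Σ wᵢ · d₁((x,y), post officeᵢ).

(15, 6)

Manhattan distance separates: Σwᵢ(|x−xᵢ|+|y−yᵢ|) = Σwᵢ|x−xᵢ| + Σwᵢ|y−yᵢ|, so x and y are optimised independently as 1-D weighted medians.
Total weight W = 656; half = 328.
x-coordinate, sorted with cumulative weight:
  x=4 (Hillcrest, w=9) cum 9
  x=7 (Eastvale, w=275) cum 284
  x=13 (Southcross, w=12) cum 296
  x=15 (Northgate, w=75) cum 371  ← median
  x=16 (Westmoor, w=275) cum 646
  x=17 (Midtown, w=10) cum 656
⇒ x* = 15
y-coordinate, sorted with cumulative weight:
  y=0 (Midtown, w=10) cum 10
  y=1 (Eastvale, w=275) cum 285
  y=6 (Northgate, w=75) cum 360  ← median
  y=10 (Southcross, w=12) cum 372
  y=15 (Hillcrest, w=9) cum 381
  y=20 (Westmoor, w=275) cum 656
⇒ y* = 6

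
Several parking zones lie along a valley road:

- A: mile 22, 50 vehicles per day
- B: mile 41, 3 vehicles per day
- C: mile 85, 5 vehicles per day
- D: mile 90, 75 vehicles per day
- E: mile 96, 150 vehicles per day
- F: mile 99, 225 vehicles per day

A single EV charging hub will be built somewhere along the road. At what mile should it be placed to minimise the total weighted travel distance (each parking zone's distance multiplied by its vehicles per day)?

For a sum of weighted absolute distances on a line, the optimum is the weighted median (not the mean). Total weight W = 508; half-weight = 254.
Sort by position and accumulate weight:
  mile 22 (A, w=50) → cum 50
  mile 41 (B, w=3) → cum 53
  mile 85 (C, w=5) → cum 58
  mile 90 (D, w=75) → cum 133
  mile 96 (E, w=150) → cum 283  ≥ 254 → median here
  mile 99 (F, w=225) → cum 508
Optimal location: mile 96.

x = 96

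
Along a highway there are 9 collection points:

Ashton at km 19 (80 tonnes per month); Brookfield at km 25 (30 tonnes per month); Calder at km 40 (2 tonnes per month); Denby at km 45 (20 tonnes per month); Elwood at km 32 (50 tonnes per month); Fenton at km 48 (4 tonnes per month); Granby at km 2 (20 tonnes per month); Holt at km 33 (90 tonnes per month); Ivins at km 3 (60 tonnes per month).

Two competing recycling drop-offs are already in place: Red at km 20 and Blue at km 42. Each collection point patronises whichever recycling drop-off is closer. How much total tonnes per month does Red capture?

190

The indifferent point is the midpoint (20+42)/2 = 31; collection points left of it (closer to Red at 20) go to Red, those right go to Blue.
  Granby at 2 (w=20) → Red
  Ivins at 3 (w=60) → Red
  Ashton at 19 (w=80) → Red
  Brookfield at 25 (w=30) → Red
  Elwood at 32 (w=50) → Blue
  Holt at 33 (w=90) → Blue
  Calder at 40 (w=2) → Blue
  Denby at 45 (w=20) → Blue
  Fenton at 48 (w=4) → Blue
Red captures 190; Blue captures 166.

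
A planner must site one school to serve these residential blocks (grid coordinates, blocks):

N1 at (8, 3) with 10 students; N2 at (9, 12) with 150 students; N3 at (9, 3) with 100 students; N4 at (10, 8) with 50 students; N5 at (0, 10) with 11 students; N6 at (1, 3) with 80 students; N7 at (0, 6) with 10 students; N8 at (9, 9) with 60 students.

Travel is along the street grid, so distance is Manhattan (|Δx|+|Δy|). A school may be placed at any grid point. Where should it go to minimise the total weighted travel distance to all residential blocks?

Manhattan distance separates: Σwᵢ(|x−xᵢ|+|y−yᵢ|) = Σwᵢ|x−xᵢ| + Σwᵢ|y−yᵢ|, so x and y are optimised independently as 1-D weighted medians.
Total weight W = 471; half = 235.5.
x-coordinate, sorted with cumulative weight:
  x=0 (N5, w=11) cum 11
  x=0 (N7, w=10) cum 21
  x=1 (N6, w=80) cum 101
  x=8 (N1, w=10) cum 111
  x=9 (N2, w=150) cum 261  ← median
  x=9 (N3, w=100) cum 361
  x=9 (N8, w=60) cum 421
  x=10 (N4, w=50) cum 471
⇒ x* = 9
y-coordinate, sorted with cumulative weight:
  y=3 (N1, w=10) cum 10
  y=3 (N3, w=100) cum 110
  y=3 (N6, w=80) cum 190
  y=6 (N7, w=10) cum 200
  y=8 (N4, w=50) cum 250  ← median
  y=9 (N8, w=60) cum 310
  y=10 (N5, w=11) cum 321
  y=12 (N2, w=150) cum 471
⇒ y* = 8

(9, 8)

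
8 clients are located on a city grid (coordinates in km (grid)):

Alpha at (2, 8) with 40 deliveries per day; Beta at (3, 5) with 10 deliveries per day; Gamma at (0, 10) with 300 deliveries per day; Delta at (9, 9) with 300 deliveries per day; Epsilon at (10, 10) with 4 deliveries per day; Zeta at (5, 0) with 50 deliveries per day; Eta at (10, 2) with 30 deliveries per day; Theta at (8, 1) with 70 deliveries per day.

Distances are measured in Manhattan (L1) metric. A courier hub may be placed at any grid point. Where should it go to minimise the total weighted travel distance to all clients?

(8, 9)

Manhattan distance separates: Σwᵢ(|x−xᵢ|+|y−yᵢ|) = Σwᵢ|x−xᵢ| + Σwᵢ|y−yᵢ|, so x and y are optimised independently as 1-D weighted medians.
Total weight W = 804; half = 402.
x-coordinate, sorted with cumulative weight:
  x=0 (Gamma, w=300) cum 300
  x=2 (Alpha, w=40) cum 340
  x=3 (Beta, w=10) cum 350
  x=5 (Zeta, w=50) cum 400
  x=8 (Theta, w=70) cum 470  ← median
  x=9 (Delta, w=300) cum 770
  x=10 (Epsilon, w=4) cum 774
  x=10 (Eta, w=30) cum 804
⇒ x* = 8
y-coordinate, sorted with cumulative weight:
  y=0 (Zeta, w=50) cum 50
  y=1 (Theta, w=70) cum 120
  y=2 (Eta, w=30) cum 150
  y=5 (Beta, w=10) cum 160
  y=8 (Alpha, w=40) cum 200
  y=9 (Delta, w=300) cum 500  ← median
  y=10 (Gamma, w=300) cum 800
  y=10 (Epsilon, w=4) cum 804
⇒ y* = 9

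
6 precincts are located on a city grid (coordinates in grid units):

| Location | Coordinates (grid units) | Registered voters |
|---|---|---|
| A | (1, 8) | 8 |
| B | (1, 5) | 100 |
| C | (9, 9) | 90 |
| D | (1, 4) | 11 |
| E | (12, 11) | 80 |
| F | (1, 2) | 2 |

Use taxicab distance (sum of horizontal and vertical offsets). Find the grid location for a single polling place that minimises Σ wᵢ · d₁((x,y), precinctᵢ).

Manhattan distance separates: Σwᵢ(|x−xᵢ|+|y−yᵢ|) = Σwᵢ|x−xᵢ| + Σwᵢ|y−yᵢ|, so x and y are optimised independently as 1-D weighted medians.
Total weight W = 291; half = 145.5.
x-coordinate, sorted with cumulative weight:
  x=1 (A, w=8) cum 8
  x=1 (B, w=100) cum 108
  x=1 (D, w=11) cum 119
  x=1 (F, w=2) cum 121
  x=9 (C, w=90) cum 211  ← median
  x=12 (E, w=80) cum 291
⇒ x* = 9
y-coordinate, sorted with cumulative weight:
  y=2 (F, w=2) cum 2
  y=4 (D, w=11) cum 13
  y=5 (B, w=100) cum 113
  y=8 (A, w=8) cum 121
  y=9 (C, w=90) cum 211  ← median
  y=11 (E, w=80) cum 291
⇒ y* = 9

(9, 9)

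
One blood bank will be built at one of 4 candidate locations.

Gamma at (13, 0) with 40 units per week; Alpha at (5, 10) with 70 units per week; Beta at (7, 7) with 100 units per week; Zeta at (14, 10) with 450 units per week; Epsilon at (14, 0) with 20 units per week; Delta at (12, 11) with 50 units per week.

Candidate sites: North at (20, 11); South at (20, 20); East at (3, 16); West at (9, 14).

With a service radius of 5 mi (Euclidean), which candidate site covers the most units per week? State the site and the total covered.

West, covering 50

Coverage radius r = 5 mi; a point is covered iff (Δx)²+(Δy)² ≤ 5² = 25.
  North (20, 11): covers {none} → 0
  South (20, 20): covers {none} → 0
  East (3, 16): covers {none} → 0
  West (9, 14): covers {Delta} → 50
Maximum coverage at West: 50 units per week.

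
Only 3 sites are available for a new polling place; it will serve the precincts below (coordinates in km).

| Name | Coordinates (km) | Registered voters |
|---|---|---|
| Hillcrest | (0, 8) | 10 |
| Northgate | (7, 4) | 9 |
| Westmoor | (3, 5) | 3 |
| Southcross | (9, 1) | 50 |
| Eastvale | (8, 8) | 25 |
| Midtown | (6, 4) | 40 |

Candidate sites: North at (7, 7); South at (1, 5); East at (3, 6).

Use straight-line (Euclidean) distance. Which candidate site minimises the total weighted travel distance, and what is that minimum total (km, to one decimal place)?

North, total 589.2 km

Total weighted distance at each candidate:
  North (7, 7): total = 589.2
  South (1, 5): total = 933.9
  East (3, 6): total = 748.7
Minimum is at North with total 589.2 km.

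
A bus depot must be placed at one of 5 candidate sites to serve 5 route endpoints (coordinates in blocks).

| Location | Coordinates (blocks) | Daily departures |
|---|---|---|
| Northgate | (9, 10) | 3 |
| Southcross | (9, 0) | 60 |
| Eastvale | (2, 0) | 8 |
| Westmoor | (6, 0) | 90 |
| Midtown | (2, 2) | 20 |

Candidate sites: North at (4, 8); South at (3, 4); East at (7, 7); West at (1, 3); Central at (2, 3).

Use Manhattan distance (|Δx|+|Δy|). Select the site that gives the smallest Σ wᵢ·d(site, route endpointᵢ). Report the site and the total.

Central, total 1316 blocks

Total weighted distance at each candidate:
  North (4, 8): total = 1941
  South (3, 4): total = 1366
  East (7, 7): total = 1571
  West (1, 3): total = 1497
  Central (2, 3): total = 1316
Minimum is at Central with total 1316 blocks.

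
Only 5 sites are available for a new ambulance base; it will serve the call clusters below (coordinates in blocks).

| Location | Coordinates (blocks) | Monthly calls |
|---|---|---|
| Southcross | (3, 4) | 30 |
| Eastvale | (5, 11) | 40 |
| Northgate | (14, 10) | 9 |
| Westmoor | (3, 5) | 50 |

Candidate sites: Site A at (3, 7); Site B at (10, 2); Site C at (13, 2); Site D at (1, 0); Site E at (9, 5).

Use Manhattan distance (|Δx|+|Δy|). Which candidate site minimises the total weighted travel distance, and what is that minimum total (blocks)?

Site A, total 556 blocks

Total weighted distance at each candidate:
  Site A (3, 7): total = 556
  Site B (10, 2): total = 1438
  Site C (13, 2): total = 1771
  Site D (1, 0): total = 1337
  Site E (9, 5): total = 1000
Minimum is at Site A with total 556 blocks.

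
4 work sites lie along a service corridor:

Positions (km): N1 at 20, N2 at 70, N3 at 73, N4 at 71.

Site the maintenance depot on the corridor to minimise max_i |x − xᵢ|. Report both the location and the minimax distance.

location 46.5, max distance 26.5

The 1-center on a line is the midpoint of the two extreme points: leftmost at 20, rightmost at 73.
Optimal location = (20 + 73)/2 = 46.5; maximum distance = (73 − 20)/2 = 26.5.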